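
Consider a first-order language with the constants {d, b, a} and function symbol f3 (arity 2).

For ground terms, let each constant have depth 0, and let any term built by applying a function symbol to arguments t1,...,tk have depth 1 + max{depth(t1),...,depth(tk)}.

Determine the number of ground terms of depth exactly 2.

135

Count level by level. With function symbols f3/2, the terms of depth ≤ k are the 3 constants together with each function applied to depth-≤(k−1) tuples, so N_k = 3 + N_{k-1}^2.
N_0 = 3
N_1 = 3 + 3^2 = 12
N_2 = 3 + 12^2 = 147
Terms of depth exactly 2: N_2 − N_1 = 147 − 12 = 135.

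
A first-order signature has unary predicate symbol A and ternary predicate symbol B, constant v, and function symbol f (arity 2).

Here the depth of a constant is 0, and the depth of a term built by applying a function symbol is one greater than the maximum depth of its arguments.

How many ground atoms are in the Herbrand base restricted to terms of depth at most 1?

10

First count ground terms of depth ≤ 1.
Let N_k count ground terms of depth at most k. Each non-constant term of depth ≤ k is some function symbol applied to depth-≤(k−1) arguments, giving N_k = 1 + N_{k-1}^2.
N_0 = 1
N_1 = 1 + 1^2 = 2
So |H| = 2.
A ground atom is a predicate applied to a tuple of terms from H, so the count is the sum over predicates of |H|^arity:
  A: 2;  B: 2^3 = 8
Total ground atoms: 2 + 8 = 10.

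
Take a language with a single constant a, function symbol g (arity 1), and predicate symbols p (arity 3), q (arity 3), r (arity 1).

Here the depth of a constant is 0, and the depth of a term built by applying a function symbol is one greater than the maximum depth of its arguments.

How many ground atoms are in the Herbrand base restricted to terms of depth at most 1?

18

First count ground terms of depth ≤ 1.
Let N_k count ground terms of depth at most k. Each non-constant term of depth ≤ k is some function symbol applied to depth-≤(k−1) arguments, giving N_k = 1 + N_{k-1}.
N_0 = 1
N_1 = 1 + 1 = 2
Explicitly: a, g(a).
So |H| = 2.
Each predicate of arity r yields |H|^r ground atoms (one per choice of an r-tuple from H):
  p: 2^3 = 8;  q: 2^3 = 8;  r: 2
Total ground atoms: 8 + 8 + 2 = 18.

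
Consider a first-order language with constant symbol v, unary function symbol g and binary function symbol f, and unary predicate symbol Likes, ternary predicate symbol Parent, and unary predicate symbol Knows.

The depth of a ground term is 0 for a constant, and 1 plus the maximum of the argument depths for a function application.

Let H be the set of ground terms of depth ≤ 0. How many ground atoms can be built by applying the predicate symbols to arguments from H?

3

First count ground terms of depth ≤ 0.
If N_k denotes the number of depth-≤k ground terms, the 1 constant gives N_0 = 1, and each function symbol of arity r contributes N_{k-1}^r new terms at level k: N_k = 1 + N_{k-1} + N_{k-1}^2.
N_0 = 1
Explicitly: v.
So |H| = 1.
A ground atom is a predicate applied to a tuple of terms from H, so the count is the sum over predicates of |H|^arity:
  Likes: 1;  Parent: 1^3 = 1;  Knows: 1
Total ground atoms: 1 + 1 + 1 = 3.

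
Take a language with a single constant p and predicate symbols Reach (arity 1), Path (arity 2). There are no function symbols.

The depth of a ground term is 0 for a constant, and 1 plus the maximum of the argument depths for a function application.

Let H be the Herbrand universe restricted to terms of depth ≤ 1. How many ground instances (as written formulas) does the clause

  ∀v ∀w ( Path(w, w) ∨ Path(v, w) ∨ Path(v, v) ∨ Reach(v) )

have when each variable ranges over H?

1

Ground terms of depth ≤ 1:
  With no function symbols every ground term is a constant, so there is exactly 1 ground term at every depth bound.
  N_0 = 1
  N_1 = 1
  Explicitly: p.
So there is exactly 1 ground term available for substitution.
The clause has 2 distinct variables (v, w), each appearing in the body. In the free term algebra distinct substitutions yield syntactically distinct ground instances.
Number of ground instances = 1^2 = 1.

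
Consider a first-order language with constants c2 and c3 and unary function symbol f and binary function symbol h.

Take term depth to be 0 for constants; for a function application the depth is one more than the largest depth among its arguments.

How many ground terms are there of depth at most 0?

2

Write N_k for the number of ground terms of depth ≤ k. A term of depth ≤ k is either a constant or a function symbol applied to arguments of depth ≤ k−1, so N_k = 2 + N_{k-1} + N_{k-1}^2.
N_0 = 2
Explicitly: c2, c3.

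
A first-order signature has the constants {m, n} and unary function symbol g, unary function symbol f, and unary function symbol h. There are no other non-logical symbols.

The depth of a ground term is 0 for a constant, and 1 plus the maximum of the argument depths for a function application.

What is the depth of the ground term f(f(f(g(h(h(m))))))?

depth(h(m)) = 1 + depth(m) = 1 + 0 = 1
depth(h(h(m))) = 1 + depth(h(m)) = 1 + 1 = 2
depth(g(h(h(m)))) = 1 + depth(h(h(m))) = 1 + 2 = 3
depth(f(g(h(h(m))))) = 1 + depth(g(h(h(m)))) = 1 + 3 = 4
depth(f(f(g(h(h(m)))))) = 1 + depth(f(g(h(h(m))))) = 1 + 4 = 5
depth(f(f(f(g(h(h(m))))))) = 1 + depth(f(f(g(h(h(m)))))) = 1 + 5 = 6

6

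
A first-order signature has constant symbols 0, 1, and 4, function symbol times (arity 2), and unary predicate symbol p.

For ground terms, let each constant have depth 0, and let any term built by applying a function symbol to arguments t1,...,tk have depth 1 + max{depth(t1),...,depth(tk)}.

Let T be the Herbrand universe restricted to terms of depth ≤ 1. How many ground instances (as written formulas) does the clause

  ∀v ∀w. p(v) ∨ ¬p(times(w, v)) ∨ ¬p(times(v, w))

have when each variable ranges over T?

Ground terms of depth ≤ 1:
  Let N_k count ground terms of depth at most k. Each non-constant term of depth ≤ k is some function symbol applied to depth-≤(k−1) arguments, giving N_k = 3 + N_{k-1}^2.
  N_0 = 3
  N_1 = 3 + 3^2 = 12
  Explicitly: 0, 1, 4, times(0, 0), times(0, 1), times(0, 4), times(1, 0), times(1, 1), times(1, 4), times(4, 0), times(4, 1), times(4, 4).
So there are 12 ground terms available for substitution.
The clause has 2 distinct variables (v, w), each appearing in the body. In the free term algebra distinct substitutions yield syntactically distinct ground instances.
Number of ground instances = 12^2 = 144.

144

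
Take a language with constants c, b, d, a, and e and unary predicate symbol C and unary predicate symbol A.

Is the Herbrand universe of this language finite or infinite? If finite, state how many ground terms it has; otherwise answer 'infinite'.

5

There are no function symbols, so every ground term is one of the 5 constants.
The Herbrand universe is {c, b, d, a, e}, which is finite with 5 elements.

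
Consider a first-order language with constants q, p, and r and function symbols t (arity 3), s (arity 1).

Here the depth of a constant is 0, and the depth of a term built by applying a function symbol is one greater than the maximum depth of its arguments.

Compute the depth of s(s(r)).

2

depth(s(r)) = 1 + depth(r) = 1 + 0 = 1
depth(s(s(r))) = 1 + depth(s(r)) = 1 + 1 = 2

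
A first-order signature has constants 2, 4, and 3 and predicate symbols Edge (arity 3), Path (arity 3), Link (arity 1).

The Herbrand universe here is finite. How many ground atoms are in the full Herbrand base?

57

With no function symbols, the Herbrand universe is just the 3 constants.
Ground atoms per predicate: Edge: 3^3 = 27, Path: 3^3 = 27, Link: 3.
Herbrand base size = 27 + 27 + 3 = 57.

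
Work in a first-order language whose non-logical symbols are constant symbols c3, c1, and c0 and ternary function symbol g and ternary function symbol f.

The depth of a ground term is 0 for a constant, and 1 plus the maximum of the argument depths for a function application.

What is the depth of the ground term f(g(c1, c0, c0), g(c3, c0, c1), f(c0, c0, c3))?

depth(g(c1, c0, c0)) = 1 + max(0, 0, 0) = 1
depth(g(c3, c0, c1)) = 1 + max(0, 0, 0) = 1
depth(f(c0, c0, c3)) = 1 + max(0, 0, 0) = 1
depth(f(g(c1, c0, c0), g(c3, c0, c1), f(c0, c0, c3))) = 1 + max(1, 1, 1) = 2

2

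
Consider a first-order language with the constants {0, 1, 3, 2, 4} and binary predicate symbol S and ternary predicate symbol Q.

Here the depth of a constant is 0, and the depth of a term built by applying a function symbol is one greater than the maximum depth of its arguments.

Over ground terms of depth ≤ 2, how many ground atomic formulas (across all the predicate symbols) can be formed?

First count ground terms of depth ≤ 2.
With no function symbols every ground term is a constant, so there are exactly 5 ground terms at every depth bound.
N_0 = 5
N_1 = 5
N_2 = 5
So |H| = 5.
A ground atom is a predicate applied to a tuple of terms from H, so the count is the sum over predicates of |H|^arity:
  S: 5^2 = 25;  Q: 5^3 = 125
Total ground atoms: 25 + 125 = 150.

150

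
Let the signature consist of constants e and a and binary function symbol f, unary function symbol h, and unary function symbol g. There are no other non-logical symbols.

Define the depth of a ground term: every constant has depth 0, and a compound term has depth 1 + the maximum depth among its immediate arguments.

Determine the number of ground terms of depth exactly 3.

Count level by level. With function symbols f/2, h/1, g/1, the terms of depth ≤ k are the 2 constants together with each function applied to depth-≤(k−1) tuples, so N_k = 2 + N_{k-1}^2 + N_{k-1} + N_{k-1}.
N_0 = 2
N_1 = 2 + 2^2 + 2 + 2 = 10
N_2 = 2 + 10^2 + 10 + 10 = 122
N_3 = 2 + 122^2 + 122 + 122 = 15130
Terms of depth exactly 3: N_3 − N_2 = 15130 − 122 = 15008.

15008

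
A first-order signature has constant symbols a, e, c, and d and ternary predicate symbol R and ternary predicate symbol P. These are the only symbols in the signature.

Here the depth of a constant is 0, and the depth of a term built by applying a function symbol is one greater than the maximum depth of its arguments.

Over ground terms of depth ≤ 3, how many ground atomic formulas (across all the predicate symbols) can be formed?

128

First count ground terms of depth ≤ 3.
With no function symbols every ground term is a constant, so there are exactly 4 ground terms at every depth bound.
N_0 = 4
N_1 = 4
N_2 = 4
N_3 = 4
Explicitly: a, e, c, d.
So |H| = 4.
For each predicate symbol, the number of ground atoms is |H| raised to its arity; summing:
  R: 4^3 = 64;  P: 4^3 = 64
Total ground atoms: 64 + 64 = 128.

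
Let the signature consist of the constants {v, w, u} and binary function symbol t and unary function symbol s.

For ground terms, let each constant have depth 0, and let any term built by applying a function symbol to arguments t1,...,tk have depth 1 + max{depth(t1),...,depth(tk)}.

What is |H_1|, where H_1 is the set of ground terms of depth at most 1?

15

Write N_k for the number of ground terms of depth ≤ k. A term of depth ≤ k is either a constant or a function symbol applied to arguments of depth ≤ k−1, so N_k = 3 + N_{k-1}^2 + N_{k-1}.
N_0 = 3
N_1 = 3 + 3^2 + 3 = 15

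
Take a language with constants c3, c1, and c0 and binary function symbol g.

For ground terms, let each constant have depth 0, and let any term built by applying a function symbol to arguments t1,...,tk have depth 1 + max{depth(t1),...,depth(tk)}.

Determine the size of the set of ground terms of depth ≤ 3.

If N_k denotes the number of depth-≤k ground terms, the 3 constants give N_0 = 3, and each function symbol of arity r contributes N_{k-1}^r new terms at level k: N_k = 3 + N_{k-1}^2.
N_0 = 3
N_1 = 3 + 3^2 = 12
N_2 = 3 + 12^2 = 147
N_3 = 3 + 147^2 = 21612

21612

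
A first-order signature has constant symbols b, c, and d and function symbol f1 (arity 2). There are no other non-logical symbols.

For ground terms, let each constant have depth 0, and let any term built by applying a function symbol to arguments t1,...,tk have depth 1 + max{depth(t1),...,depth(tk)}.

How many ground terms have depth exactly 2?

135

Let N_k = |{terms of depth ≤ k}|. Then N_0 = 3 and N_k = 3 + N_{k-1}^2 for k ≥ 1 (one summand per function symbol, arity giving the exponent).
N_0 = 3
N_1 = 3 + 3^2 = 12
N_2 = 3 + 12^2 = 147
Terms of depth exactly 2: N_2 − N_1 = 147 − 12 = 135.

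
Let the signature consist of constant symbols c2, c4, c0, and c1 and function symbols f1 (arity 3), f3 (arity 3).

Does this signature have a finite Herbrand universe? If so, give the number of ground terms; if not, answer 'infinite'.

The signature has at least one function symbol (f1, arity 3) and at least one constant (c2).
Iterating f1 gives infinitely many distinct ground terms: c2, f1(c2, c2, c2), f1(f1(c2, c2, c2), f1(c2, c2, c2), f1(c2, c2, c2)), ...
So the Herbrand universe is infinite.

infinite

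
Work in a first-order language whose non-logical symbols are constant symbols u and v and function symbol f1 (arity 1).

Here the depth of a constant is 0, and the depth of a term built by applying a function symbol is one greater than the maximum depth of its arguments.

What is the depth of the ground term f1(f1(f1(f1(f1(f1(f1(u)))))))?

depth(f1(u)) = 1 + depth(u) = 1 + 0 = 1
depth(f1(f1(u))) = 1 + depth(f1(u)) = 1 + 1 = 2
depth(f1(f1(f1(u)))) = 1 + depth(f1(f1(u))) = 1 + 2 = 3
depth(f1(f1(f1(f1(u))))) = 1 + depth(f1(f1(f1(u)))) = 1 + 3 = 4
depth(f1(f1(f1(f1(f1(u)))))) = 1 + depth(f1(f1(f1(f1(u))))) = 1 + 4 = 5
depth(f1(f1(f1(f1(f1(f1(u))))))) = 1 + depth(f1(f1(f1(f1(f1(u)))))) = 1 + 5 = 6
depth(f1(f1(f1(f1(f1(f1(f1(u)))))))) = 1 + depth(f1(f1(f1(f1(f1(f1(u))))))) = 1 + 6 = 7

7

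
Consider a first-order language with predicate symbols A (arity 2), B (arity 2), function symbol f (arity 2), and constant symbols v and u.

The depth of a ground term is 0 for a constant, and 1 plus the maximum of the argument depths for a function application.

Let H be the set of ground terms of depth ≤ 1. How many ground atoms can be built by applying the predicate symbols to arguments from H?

72

First count ground terms of depth ≤ 1.
Let N_k = |{terms of depth ≤ k}|. Then N_0 = 2 and N_k = 2 + N_{k-1}^2 for k ≥ 1 (one summand per function symbol, arity giving the exponent).
N_0 = 2
N_1 = 2 + 2^2 = 6
Explicitly: v, u, f(v, v), f(v, u), f(u, v), f(u, u).
So |H| = 6.
A ground atom is a predicate applied to a tuple of terms from H, so the count is the sum over predicates of |H|^arity:
  A: 6^2 = 36;  B: 6^2 = 36
Total ground atoms: 36 + 36 = 72.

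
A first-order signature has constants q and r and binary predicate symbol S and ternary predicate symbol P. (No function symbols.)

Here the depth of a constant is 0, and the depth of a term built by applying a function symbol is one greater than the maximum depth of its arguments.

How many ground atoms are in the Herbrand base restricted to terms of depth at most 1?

12

First count ground terms of depth ≤ 1.
With no function symbols every ground term is a constant, so there are exactly 2 ground terms at every depth bound.
N_0 = 2
N_1 = 2
So |H| = 2.
A ground atom is a predicate applied to a tuple of terms from H, so the count is the sum over predicates of |H|^arity:
  S: 2^2 = 4;  P: 2^3 = 8
Total ground atoms: 4 + 8 = 12.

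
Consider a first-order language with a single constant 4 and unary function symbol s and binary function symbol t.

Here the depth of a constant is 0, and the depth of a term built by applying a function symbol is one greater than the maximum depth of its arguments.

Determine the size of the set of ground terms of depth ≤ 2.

13

Let N_k count ground terms of depth at most k. Each non-constant term of depth ≤ k is some function symbol applied to depth-≤(k−1) arguments, giving N_k = 1 + N_{k-1} + N_{k-1}^2.
N_0 = 1
N_1 = 1 + 1 + 1^2 = 3
N_2 = 1 + 3 + 3^2 = 13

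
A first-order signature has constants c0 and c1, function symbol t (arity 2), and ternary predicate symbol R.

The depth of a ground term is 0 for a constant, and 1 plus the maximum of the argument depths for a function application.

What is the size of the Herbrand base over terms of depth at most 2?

First count ground terms of depth ≤ 2.
Let N_k = |{terms of depth ≤ k}|. Then N_0 = 2 and N_k = 2 + N_{k-1}^2 for k ≥ 1 (one summand per function symbol, arity giving the exponent).
N_0 = 2
N_1 = 2 + 2^2 = 6
N_2 = 2 + 6^2 = 38
So |H| = 38.
Ground atoms are formed by filling each argument slot of a predicate with a term from H, so an r-ary predicate gives |H|^r atoms:
  R: 38^3 = 54872
Total ground atoms: 54872.

54872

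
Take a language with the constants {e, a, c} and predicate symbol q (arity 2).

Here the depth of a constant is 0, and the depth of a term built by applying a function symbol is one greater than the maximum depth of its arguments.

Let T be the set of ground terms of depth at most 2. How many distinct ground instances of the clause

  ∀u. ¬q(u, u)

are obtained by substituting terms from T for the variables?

3

Ground terms of depth ≤ 2:
  With no function symbols every ground term is a constant, so there are exactly 3 ground terms at every depth bound.
  N_0 = 3
  N_1 = 3
  N_2 = 3
  Explicitly: e, a, c.
So there are 3 ground terms available for substitution.
The body mentions the single quantified variable u; since ground terms form a free algebra, no two substitutions collapse to the same formula.
Number of ground instances = 3.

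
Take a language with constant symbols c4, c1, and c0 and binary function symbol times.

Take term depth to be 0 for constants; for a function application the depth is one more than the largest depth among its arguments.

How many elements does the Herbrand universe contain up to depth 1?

12

If N_k denotes the number of depth-≤k ground terms, the 3 constants give N_0 = 3, and each function symbol of arity r contributes N_{k-1}^r new terms at level k: N_k = 3 + N_{k-1}^2.
N_0 = 3
N_1 = 3 + 3^2 = 12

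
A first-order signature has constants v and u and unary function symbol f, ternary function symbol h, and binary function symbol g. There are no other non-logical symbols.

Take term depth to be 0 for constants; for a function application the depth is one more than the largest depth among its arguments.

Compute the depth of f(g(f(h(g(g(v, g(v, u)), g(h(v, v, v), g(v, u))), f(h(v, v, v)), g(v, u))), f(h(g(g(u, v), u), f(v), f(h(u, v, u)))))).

7

depth(g(v, u)) = 1 + max(0, 0) = 1
depth(g(v, g(v, u))) = 1 + max(0, 1) = 2
depth(h(v, v, v)) = 1 + max(0, 0, 0) = 1
depth(g(h(v, v, v), g(v, u))) = 1 + max(1, 1) = 2
depth(g(g(v, g(v, u)), g(h(v, v, v), g(v, u)))) = 1 + max(2, 2) = 3
depth(f(h(v, v, v))) = 1 + depth(h(v, v, v)) = 1 + 1 = 2
depth(h(g(g(v, g(v, u)), g(h(v, v, v), g(v, u))), f(h(v, v, v)), g(v, u))) = 1 + max(3, 2, 1) = 4
depth(f(h(g(g(v, g(v, u)), g(h(v, v, v), g(v, u))), f(h(v, v, v)), g(v, u)))) = 1 + depth(h(g(g(v, g(v, u)), g(h(v, v, v), g(v, u))), f(h(v, v, v)), g(v, u))) = 1 + 4 = 5
depth(g(u, v)) = 1 + max(0, 0) = 1
depth(g(g(u, v), u)) = 1 + max(1, 0) = 2
depth(f(v)) = 1 + depth(v) = 1 + 0 = 1
depth(h(u, v, u)) = 1 + max(0, 0, 0) = 1
depth(f(h(u, v, u))) = 1 + depth(h(u, v, u)) = 1 + 1 = 2
depth(h(g(g(u, v), u), f(v), f(h(u, v, u)))) = 1 + max(2, 1, 2) = 3
depth(f(h(g(g(u, v), u), f(v), f(h(u, v, u))))) = 1 + depth(h(g(g(u, v), u), f(v), f(h(u, v, u)))) = 1 + 3 = 4
depth(g(f(h(g(g(v, g(v, u)), g(h(v, v, v), g(v, u))), f(h(v, v, v)), g(v, u))), f(h(g(g(u, v), u), f(v), f(h(u, v, u)))))) = 1 + max(5, 4) = 6
depth(f(g(f(h(g(g(v, g(v, u)), g(h(v, v, v), g(v, u))), f(h(v, v, v)), g(v, u))), f(h(g(g(u, v), u), f(v), f(h(u, v, u))))))) = 1 + depth(g(f(h(g(g(v, g(v, u)), g(h(v, v, v), g(v, u))), f(h(v, v, v)), g(v, u))), f(h(g(g(u, v), u), f(v), f(h(u, v, u)))))) = 1 + 6 = 7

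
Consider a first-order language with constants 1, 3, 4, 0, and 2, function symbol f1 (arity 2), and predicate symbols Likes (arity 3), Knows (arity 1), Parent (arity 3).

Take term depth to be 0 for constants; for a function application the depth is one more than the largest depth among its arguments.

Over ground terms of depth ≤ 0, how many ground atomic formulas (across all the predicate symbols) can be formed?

255

First count ground terms of depth ≤ 0.
If N_k denotes the number of depth-≤k ground terms, the 5 constants give N_0 = 5, and each function symbol of arity r contributes N_{k-1}^r new terms at level k: N_k = 5 + N_{k-1}^2.
N_0 = 5
Explicitly: 1, 3, 4, 0, 2.
So |H| = 5.
For each predicate symbol, the number of ground atoms is |H| raised to its arity; summing:
  Likes: 5^3 = 125;  Knows: 5;  Parent: 5^3 = 125
Total ground atoms: 125 + 5 + 125 = 255.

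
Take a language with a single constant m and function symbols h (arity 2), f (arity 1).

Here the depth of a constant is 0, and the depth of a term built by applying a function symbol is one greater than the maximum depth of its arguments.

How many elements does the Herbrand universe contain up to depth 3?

183

Write N_k for the number of ground terms of depth ≤ k. A term of depth ≤ k is either a constant or a function symbol applied to arguments of depth ≤ k−1, so N_k = 1 + N_{k-1}^2 + N_{k-1}.
N_0 = 1
N_1 = 1 + 1^2 + 1 = 3
N_2 = 1 + 3^2 + 3 = 13
N_3 = 1 + 13^2 + 13 = 183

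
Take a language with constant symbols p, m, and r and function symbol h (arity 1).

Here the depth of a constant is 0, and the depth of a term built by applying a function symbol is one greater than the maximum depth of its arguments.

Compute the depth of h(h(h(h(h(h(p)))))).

6

depth(h(p)) = 1 + depth(p) = 1 + 0 = 1
depth(h(h(p))) = 1 + depth(h(p)) = 1 + 1 = 2
depth(h(h(h(p)))) = 1 + depth(h(h(p))) = 1 + 2 = 3
depth(h(h(h(h(p))))) = 1 + depth(h(h(h(p)))) = 1 + 3 = 4
depth(h(h(h(h(h(p)))))) = 1 + depth(h(h(h(h(p))))) = 1 + 4 = 5
depth(h(h(h(h(h(h(p))))))) = 1 + depth(h(h(h(h(h(p)))))) = 1 + 5 = 6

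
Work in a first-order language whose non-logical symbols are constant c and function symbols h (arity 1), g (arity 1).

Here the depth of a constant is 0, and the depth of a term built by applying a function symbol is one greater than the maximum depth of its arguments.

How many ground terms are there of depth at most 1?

3

Let N_k = |{terms of depth ≤ k}|. Then N_0 = 1 and N_k = 1 + N_{k-1} + N_{k-1} for k ≥ 1 (one summand per function symbol, arity giving the exponent).
N_0 = 1
N_1 = 1 + 1 + 1 = 3
Explicitly: c, h(c), g(c).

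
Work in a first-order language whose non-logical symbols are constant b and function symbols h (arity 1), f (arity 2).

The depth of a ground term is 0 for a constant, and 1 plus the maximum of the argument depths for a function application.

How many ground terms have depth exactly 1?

2

Let N_k count ground terms of depth at most k. Each non-constant term of depth ≤ k is some function symbol applied to depth-≤(k−1) arguments, giving N_k = 1 + N_{k-1} + N_{k-1}^2.
N_0 = 1
N_1 = 1 + 1 + 1^2 = 3
Terms of depth exactly 1: N_1 − N_0 = 3 − 1 = 2.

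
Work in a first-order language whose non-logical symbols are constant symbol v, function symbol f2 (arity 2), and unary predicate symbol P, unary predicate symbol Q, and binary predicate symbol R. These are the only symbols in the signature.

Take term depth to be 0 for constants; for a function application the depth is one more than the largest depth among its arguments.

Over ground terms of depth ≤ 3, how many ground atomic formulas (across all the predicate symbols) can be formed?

First count ground terms of depth ≤ 3.
If N_k denotes the number of depth-≤k ground terms, the 1 constant gives N_0 = 1, and each function symbol of arity r contributes N_{k-1}^r new terms at level k: N_k = 1 + N_{k-1}^2.
N_0 = 1
N_1 = 1 + 1^2 = 2
N_2 = 1 + 2^2 = 5
N_3 = 1 + 5^2 = 26
So |H| = 26.
For each predicate symbol, the number of ground atoms is |H| raised to its arity; summing:
  P: 26;  Q: 26;  R: 26^2 = 676
Total ground atoms: 26 + 26 + 676 = 728.

728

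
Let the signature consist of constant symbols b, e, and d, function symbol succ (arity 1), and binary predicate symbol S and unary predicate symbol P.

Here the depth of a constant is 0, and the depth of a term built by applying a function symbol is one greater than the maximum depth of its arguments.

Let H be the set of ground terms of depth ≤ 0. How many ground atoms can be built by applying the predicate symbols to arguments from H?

12

First count ground terms of depth ≤ 0.
Let N_k = |{terms of depth ≤ k}|. Then N_0 = 3 and N_k = 3 + N_{k-1} for k ≥ 1 (one summand per function symbol, arity giving the exponent).
N_0 = 3
Explicitly: b, e, d.
So |H| = 3.
For each predicate symbol, the number of ground atoms is |H| raised to its arity; summing:
  S: 3^2 = 9;  P: 3
Total ground atoms: 9 + 3 = 12.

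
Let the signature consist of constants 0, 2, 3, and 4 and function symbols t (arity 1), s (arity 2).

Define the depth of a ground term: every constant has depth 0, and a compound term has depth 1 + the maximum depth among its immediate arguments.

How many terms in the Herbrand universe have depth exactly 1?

Let N_k = |{terms of depth ≤ k}|. Then N_0 = 4 and N_k = 4 + N_{k-1} + N_{k-1}^2 for k ≥ 1 (one summand per function symbol, arity giving the exponent).
N_0 = 4
N_1 = 4 + 4 + 4^2 = 24
Terms of depth exactly 1: N_1 − N_0 = 24 − 4 = 20.

20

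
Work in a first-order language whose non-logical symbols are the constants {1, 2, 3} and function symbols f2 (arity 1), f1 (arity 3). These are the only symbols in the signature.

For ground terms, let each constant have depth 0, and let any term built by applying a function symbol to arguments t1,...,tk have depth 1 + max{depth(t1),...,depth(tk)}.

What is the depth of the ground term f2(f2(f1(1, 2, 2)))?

3

depth(f1(1, 2, 2)) = 1 + max(0, 0, 0) = 1
depth(f2(f1(1, 2, 2))) = 1 + depth(f1(1, 2, 2)) = 1 + 1 = 2
depth(f2(f2(f1(1, 2, 2)))) = 1 + depth(f2(f1(1, 2, 2))) = 1 + 2 = 3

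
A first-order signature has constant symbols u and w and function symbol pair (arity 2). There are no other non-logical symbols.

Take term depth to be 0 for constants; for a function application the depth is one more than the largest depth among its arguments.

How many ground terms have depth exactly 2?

32

Let N_k = |{terms of depth ≤ k}|. Then N_0 = 2 and N_k = 2 + N_{k-1}^2 for k ≥ 1 (one summand per function symbol, arity giving the exponent).
N_0 = 2
N_1 = 2 + 2^2 = 6
N_2 = 2 + 6^2 = 38
Terms of depth exactly 2: N_2 − N_1 = 38 − 6 = 32.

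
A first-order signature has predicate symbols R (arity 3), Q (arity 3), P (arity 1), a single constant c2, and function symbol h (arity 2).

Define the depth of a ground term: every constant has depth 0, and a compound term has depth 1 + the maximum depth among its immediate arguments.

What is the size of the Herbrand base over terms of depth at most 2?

First count ground terms of depth ≤ 2.
Write N_k for the number of ground terms of depth ≤ k. A term of depth ≤ k is either a constant or a function symbol applied to arguments of depth ≤ k−1, so N_k = 1 + N_{k-1}^2.
N_0 = 1
N_1 = 1 + 1^2 = 2
N_2 = 1 + 2^2 = 5
So |H| = 5.
Each predicate of arity r yields |H|^r ground atoms (one per choice of an r-tuple from H):
  R: 5^3 = 125;  Q: 5^3 = 125;  P: 5
Total ground atoms: 125 + 125 + 5 = 255.

255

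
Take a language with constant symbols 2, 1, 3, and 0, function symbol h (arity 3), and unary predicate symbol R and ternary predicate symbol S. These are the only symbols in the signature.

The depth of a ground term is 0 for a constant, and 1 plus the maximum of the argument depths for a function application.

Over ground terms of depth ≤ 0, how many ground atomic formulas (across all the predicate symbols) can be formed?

First count ground terms of depth ≤ 0.
If N_k denotes the number of depth-≤k ground terms, the 4 constants give N_0 = 4, and each function symbol of arity r contributes N_{k-1}^r new terms at level k: N_k = 4 + N_{k-1}^3.
N_0 = 4
So |H| = 4.
For each predicate symbol, the number of ground atoms is |H| raised to its arity; summing:
  R: 4;  S: 4^3 = 64
Total ground atoms: 4 + 64 = 68.

68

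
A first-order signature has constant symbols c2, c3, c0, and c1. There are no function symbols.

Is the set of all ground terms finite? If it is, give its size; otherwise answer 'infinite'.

4

There are no function symbols, so every ground term is one of the 4 constants.
The Herbrand universe is {c2, c3, c0, c1}, which is finite with 4 elements.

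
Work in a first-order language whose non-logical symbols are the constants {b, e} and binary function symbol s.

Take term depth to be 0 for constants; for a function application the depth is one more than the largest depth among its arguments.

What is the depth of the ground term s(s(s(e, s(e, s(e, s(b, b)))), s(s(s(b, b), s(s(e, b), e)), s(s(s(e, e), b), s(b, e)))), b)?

6

depth(s(b, b)) = 1 + max(0, 0) = 1
depth(s(e, s(b, b))) = 1 + max(0, 1) = 2
depth(s(e, s(e, s(b, b)))) = 1 + max(0, 2) = 3
depth(s(e, s(e, s(e, s(b, b))))) = 1 + max(0, 3) = 4
depth(s(e, b)) = 1 + max(0, 0) = 1
depth(s(s(e, b), e)) = 1 + max(1, 0) = 2
depth(s(s(b, b), s(s(e, b), e))) = 1 + max(1, 2) = 3
depth(s(e, e)) = 1 + max(0, 0) = 1
depth(s(s(e, e), b)) = 1 + max(1, 0) = 2
depth(s(b, e)) = 1 + max(0, 0) = 1
depth(s(s(s(e, e), b), s(b, e))) = 1 + max(2, 1) = 3
depth(s(s(s(b, b), s(s(e, b), e)), s(s(s(e, e), b), s(b, e)))) = 1 + max(3, 3) = 4
depth(s(s(e, s(e, s(e, s(b, b)))), s(s(s(b, b), s(s(e, b), e)), s(s(s(e, e), b), s(b, e))))) = 1 + max(4, 4) = 5
depth(s(s(s(e, s(e, s(e, s(b, b)))), s(s(s(b, b), s(s(e, b), e)), s(s(s(e, e), b), s(b, e)))), b)) = 1 + max(5, 0) = 6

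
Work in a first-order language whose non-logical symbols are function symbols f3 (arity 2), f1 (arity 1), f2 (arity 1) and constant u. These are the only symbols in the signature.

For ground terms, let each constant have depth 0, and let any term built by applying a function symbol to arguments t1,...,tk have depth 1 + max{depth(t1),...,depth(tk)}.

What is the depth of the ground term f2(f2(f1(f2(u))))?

4

depth(f2(u)) = 1 + depth(u) = 1 + 0 = 1
depth(f1(f2(u))) = 1 + depth(f2(u)) = 1 + 1 = 2
depth(f2(f1(f2(u)))) = 1 + depth(f1(f2(u))) = 1 + 2 = 3
depth(f2(f2(f1(f2(u))))) = 1 + depth(f2(f1(f2(u)))) = 1 + 3 = 4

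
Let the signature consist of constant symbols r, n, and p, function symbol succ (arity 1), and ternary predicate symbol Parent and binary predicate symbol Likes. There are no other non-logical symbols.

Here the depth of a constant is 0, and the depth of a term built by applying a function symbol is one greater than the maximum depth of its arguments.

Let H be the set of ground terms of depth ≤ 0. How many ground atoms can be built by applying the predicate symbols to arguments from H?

36

First count ground terms of depth ≤ 0.
If N_k denotes the number of depth-≤k ground terms, the 3 constants give N_0 = 3, and each function symbol of arity r contributes N_{k-1}^r new terms at level k: N_k = 3 + N_{k-1}.
N_0 = 3
So |H| = 3.
Each predicate of arity r yields |H|^r ground atoms (one per choice of an r-tuple from H):
  Parent: 3^3 = 27;  Likes: 3^2 = 9
Total ground atoms: 27 + 9 = 36.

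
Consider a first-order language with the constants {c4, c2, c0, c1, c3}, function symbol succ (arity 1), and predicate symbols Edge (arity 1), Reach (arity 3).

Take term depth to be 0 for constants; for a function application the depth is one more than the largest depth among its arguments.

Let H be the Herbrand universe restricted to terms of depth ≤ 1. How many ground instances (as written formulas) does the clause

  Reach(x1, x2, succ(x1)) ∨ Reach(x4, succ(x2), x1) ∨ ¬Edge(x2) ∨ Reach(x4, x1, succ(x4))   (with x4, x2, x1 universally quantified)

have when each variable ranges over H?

Ground terms of depth ≤ 1:
  Let N_k = |{terms of depth ≤ k}|. Then N_0 = 5 and N_k = 5 + N_{k-1} for k ≥ 1 (one summand per function symbol, arity giving the exponent).
  N_0 = 5
  N_1 = 5 + 5 = 10
So there are 10 ground terms available for substitution.
Each of x4, x2, x1 ranges independently over the available ground terms, and distinct assignments produce distinct instances.
Number of ground instances = 10^3 = 1000.

1000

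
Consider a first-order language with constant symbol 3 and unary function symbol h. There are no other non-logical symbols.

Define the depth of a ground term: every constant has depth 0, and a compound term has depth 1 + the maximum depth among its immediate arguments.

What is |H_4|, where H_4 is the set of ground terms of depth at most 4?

Let N_k count ground terms of depth at most k. Each non-constant term of depth ≤ k is some function symbol applied to depth-≤(k−1) arguments, giving N_k = 1 + N_{k-1}.
N_0 = 1
N_1 = 1 + 1 = 2
N_2 = 1 + 2 = 3
N_3 = 1 + 3 = 4
N_4 = 1 + 4 = 5
Explicitly: 3, h(3), h(h(3)), h(h(h(3))), h(h(h(h(3)))).

5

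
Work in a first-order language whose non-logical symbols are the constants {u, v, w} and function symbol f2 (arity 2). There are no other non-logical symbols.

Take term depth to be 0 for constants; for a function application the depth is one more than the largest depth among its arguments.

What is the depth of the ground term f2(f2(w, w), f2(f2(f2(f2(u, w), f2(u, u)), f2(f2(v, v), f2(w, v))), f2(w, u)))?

depth(f2(w, w)) = 1 + max(0, 0) = 1
depth(f2(u, w)) = 1 + max(0, 0) = 1
depth(f2(u, u)) = 1 + max(0, 0) = 1
depth(f2(f2(u, w), f2(u, u))) = 1 + max(1, 1) = 2
depth(f2(v, v)) = 1 + max(0, 0) = 1
depth(f2(w, v)) = 1 + max(0, 0) = 1
depth(f2(f2(v, v), f2(w, v))) = 1 + max(1, 1) = 2
depth(f2(f2(f2(u, w), f2(u, u)), f2(f2(v, v), f2(w, v)))) = 1 + max(2, 2) = 3
depth(f2(w, u)) = 1 + max(0, 0) = 1
depth(f2(f2(f2(f2(u, w), f2(u, u)), f2(f2(v, v), f2(w, v))), f2(w, u))) = 1 + max(3, 1) = 4
depth(f2(f2(w, w), f2(f2(f2(f2(u, w), f2(u, u)), f2(f2(v, v), f2(w, v))), f2(w, u)))) = 1 + max(1, 4) = 5

5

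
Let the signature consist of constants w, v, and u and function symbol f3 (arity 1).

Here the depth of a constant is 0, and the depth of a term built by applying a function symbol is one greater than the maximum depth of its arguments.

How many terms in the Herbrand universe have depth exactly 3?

Count level by level. With function symbols f3/1, the terms of depth ≤ k are the 3 constants together with each function applied to depth-≤(k−1) tuples, so N_k = 3 + N_{k-1}.
N_0 = 3
N_1 = 3 + 3 = 6
N_2 = 3 + 6 = 9
N_3 = 3 + 9 = 12
Terms of depth exactly 3: N_3 − N_2 = 12 − 9 = 3.

3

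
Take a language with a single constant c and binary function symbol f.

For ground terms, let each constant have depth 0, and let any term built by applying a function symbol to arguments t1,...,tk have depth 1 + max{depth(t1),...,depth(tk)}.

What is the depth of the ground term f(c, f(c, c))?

2

depth(f(c, c)) = 1 + max(0, 0) = 1
depth(f(c, f(c, c))) = 1 + max(0, 1) = 2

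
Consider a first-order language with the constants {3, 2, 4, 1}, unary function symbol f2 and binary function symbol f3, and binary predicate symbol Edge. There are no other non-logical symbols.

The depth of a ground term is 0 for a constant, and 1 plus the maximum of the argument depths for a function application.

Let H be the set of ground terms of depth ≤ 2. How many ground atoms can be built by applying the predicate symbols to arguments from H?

364816

First count ground terms of depth ≤ 2.
Count level by level. With function symbols f2/1, f3/2, the terms of depth ≤ k are the 4 constants together with each function applied to depth-≤(k−1) tuples, so N_k = 4 + N_{k-1} + N_{k-1}^2.
N_0 = 4
N_1 = 4 + 4 + 4^2 = 24
N_2 = 4 + 24 + 24^2 = 604
So |H| = 604.
Each predicate of arity r yields |H|^r ground atoms (one per choice of an r-tuple from H):
  Edge: 604^2 = 364816
Total ground atoms: 364816.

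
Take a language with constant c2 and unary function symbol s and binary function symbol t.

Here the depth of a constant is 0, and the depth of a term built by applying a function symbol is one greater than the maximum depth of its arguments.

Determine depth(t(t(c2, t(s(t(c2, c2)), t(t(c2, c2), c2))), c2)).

depth(t(c2, c2)) = 1 + max(0, 0) = 1
depth(s(t(c2, c2))) = 1 + depth(t(c2, c2)) = 1 + 1 = 2
depth(t(t(c2, c2), c2)) = 1 + max(1, 0) = 2
depth(t(s(t(c2, c2)), t(t(c2, c2), c2))) = 1 + max(2, 2) = 3
depth(t(c2, t(s(t(c2, c2)), t(t(c2, c2), c2)))) = 1 + max(0, 3) = 4
depth(t(t(c2, t(s(t(c2, c2)), t(t(c2, c2), c2))), c2)) = 1 + max(4, 0) = 5

5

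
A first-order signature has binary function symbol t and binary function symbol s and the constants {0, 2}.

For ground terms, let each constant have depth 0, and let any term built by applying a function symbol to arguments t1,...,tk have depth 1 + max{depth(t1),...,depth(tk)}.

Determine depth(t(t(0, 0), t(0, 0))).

depth(t(0, 0)) = 1 + max(0, 0) = 1
depth(t(t(0, 0), t(0, 0))) = 1 + max(1, 1) = 2

2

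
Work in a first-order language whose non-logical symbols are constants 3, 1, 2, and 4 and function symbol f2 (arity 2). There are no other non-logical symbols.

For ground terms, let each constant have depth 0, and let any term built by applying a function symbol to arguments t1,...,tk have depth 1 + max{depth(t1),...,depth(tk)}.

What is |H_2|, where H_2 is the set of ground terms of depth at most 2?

404

Write N_k for the number of ground terms of depth ≤ k. A term of depth ≤ k is either a constant or a function symbol applied to arguments of depth ≤ k−1, so N_k = 4 + N_{k-1}^2.
N_0 = 4
N_1 = 4 + 4^2 = 20
N_2 = 4 + 20^2 = 404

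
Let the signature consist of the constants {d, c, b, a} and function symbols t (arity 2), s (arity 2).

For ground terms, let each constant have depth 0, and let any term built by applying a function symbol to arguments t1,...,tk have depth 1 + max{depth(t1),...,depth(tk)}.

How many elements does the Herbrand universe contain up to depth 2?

Let N_k count ground terms of depth at most k. Each non-constant term of depth ≤ k is some function symbol applied to depth-≤(k−1) arguments, giving N_k = 4 + N_{k-1}^2 + N_{k-1}^2.
N_0 = 4
N_1 = 4 + 4^2 + 4^2 = 36
N_2 = 4 + 36^2 + 36^2 = 2596

2596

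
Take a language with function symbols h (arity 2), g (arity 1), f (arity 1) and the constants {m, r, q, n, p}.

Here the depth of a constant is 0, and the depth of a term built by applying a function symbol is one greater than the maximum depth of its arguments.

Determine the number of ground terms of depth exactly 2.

Write N_k for the number of ground terms of depth ≤ k. A term of depth ≤ k is either a constant or a function symbol applied to arguments of depth ≤ k−1, so N_k = 5 + N_{k-1}^2 + N_{k-1} + N_{k-1}.
N_0 = 5
N_1 = 5 + 5^2 + 5 + 5 = 40
N_2 = 5 + 40^2 + 40 + 40 = 1685
Terms of depth exactly 2: N_2 − N_1 = 1685 − 40 = 1645.

1645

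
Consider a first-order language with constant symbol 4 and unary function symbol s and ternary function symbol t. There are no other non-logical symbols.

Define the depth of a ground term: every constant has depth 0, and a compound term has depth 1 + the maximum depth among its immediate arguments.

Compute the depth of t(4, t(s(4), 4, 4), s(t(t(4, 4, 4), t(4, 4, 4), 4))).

4

depth(s(4)) = 1 + depth(4) = 1 + 0 = 1
depth(t(s(4), 4, 4)) = 1 + max(1, 0, 0) = 2
depth(t(4, 4, 4)) = 1 + max(0, 0, 0) = 1
depth(t(t(4, 4, 4), t(4, 4, 4), 4)) = 1 + max(1, 1, 0) = 2
depth(s(t(t(4, 4, 4), t(4, 4, 4), 4))) = 1 + depth(t(t(4, 4, 4), t(4, 4, 4), 4)) = 1 + 2 = 3
depth(t(4, t(s(4), 4, 4), s(t(t(4, 4, 4), t(4, 4, 4), 4)))) = 1 + max(0, 2, 3) = 4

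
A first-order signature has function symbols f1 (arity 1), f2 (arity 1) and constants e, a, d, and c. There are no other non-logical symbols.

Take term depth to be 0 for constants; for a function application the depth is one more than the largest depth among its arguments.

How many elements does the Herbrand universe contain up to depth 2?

Count level by level. With function symbols f1/1, f2/1, the terms of depth ≤ k are the 4 constants together with each function applied to depth-≤(k−1) tuples, so N_k = 4 + N_{k-1} + N_{k-1}.
N_0 = 4
N_1 = 4 + 4 + 4 = 12
N_2 = 4 + 12 + 12 = 28

28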